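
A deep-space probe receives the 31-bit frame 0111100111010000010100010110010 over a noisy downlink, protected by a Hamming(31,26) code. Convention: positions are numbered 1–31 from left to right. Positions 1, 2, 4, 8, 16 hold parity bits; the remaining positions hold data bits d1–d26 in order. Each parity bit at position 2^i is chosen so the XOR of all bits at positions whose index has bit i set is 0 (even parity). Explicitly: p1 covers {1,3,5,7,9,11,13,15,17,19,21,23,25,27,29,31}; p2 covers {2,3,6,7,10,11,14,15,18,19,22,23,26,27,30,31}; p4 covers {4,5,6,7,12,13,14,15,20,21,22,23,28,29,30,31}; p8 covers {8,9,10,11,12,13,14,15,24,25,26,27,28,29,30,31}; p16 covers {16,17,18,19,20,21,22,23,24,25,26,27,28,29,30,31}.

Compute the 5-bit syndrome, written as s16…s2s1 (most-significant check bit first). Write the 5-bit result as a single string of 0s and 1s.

s1 (pos 1,3,5,7,9,11,13,15,17,19,21,23,25,27,29,31): 0⊕1⊕1⊕0⊕1⊕0⊕0⊕0⊕0⊕0⊕0⊕0⊕0⊕1⊕0⊕0 = 0
s2 (pos 2,3,6,7,10,11,14,15,18,19,22,23,26,27,30,31): 1⊕1⊕0⊕0⊕1⊕0⊕0⊕0⊕1⊕0⊕0⊕0⊕1⊕1⊕1⊕0 = 1
s4 (pos 4,5,6,7,12,13,14,15,20,21,22,23,28,29,30,31): 1⊕1⊕0⊕0⊕1⊕0⊕0⊕0⊕1⊕0⊕0⊕0⊕0⊕0⊕1⊕0 = 1
s8 (pos 8,9,10,11,12,13,14,15,24,25,26,27,28,29,30,31): 1⊕1⊕1⊕0⊕1⊕0⊕0⊕0⊕1⊕0⊕1⊕1⊕0⊕0⊕1⊕0 = 0
s16 (pos 16,17,18,19,20,21,22,23,24,25,26,27,28,29,30,31): 0⊕0⊕1⊕0⊕1⊕0⊕0⊕0⊕1⊕0⊕1⊕1⊕0⊕0⊕1⊕0 = 0
Syndrome s16…s1 = 00110 → error at position 6.

00110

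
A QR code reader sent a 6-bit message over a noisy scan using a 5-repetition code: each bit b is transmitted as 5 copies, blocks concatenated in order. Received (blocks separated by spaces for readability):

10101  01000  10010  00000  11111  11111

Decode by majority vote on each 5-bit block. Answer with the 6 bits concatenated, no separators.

100011

Block 1 (10101): 3 ones → 1
Block 2 (01000): 1 one → 0
Block 3 (10010): 2 ones → 0
Block 4 (00000): 0 ones → 0
Block 5 (11111): 5 ones → 1
Block 6 (11111): 5 ones → 1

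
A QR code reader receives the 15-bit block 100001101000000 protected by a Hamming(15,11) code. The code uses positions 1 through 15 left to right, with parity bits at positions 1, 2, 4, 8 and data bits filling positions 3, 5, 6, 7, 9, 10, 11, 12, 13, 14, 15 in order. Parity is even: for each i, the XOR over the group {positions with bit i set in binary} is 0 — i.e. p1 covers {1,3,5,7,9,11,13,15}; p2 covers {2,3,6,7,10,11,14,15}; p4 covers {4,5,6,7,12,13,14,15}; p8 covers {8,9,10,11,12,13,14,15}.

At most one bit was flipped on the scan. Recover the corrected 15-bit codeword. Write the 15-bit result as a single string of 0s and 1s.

s1 (pos 1,3,5,7,9,11,13,15): 1⊕0⊕0⊕1⊕1⊕0⊕0⊕0 = 1
s2 (pos 2,3,6,7,10,11,14,15): 0⊕0⊕1⊕1⊕0⊕0⊕0⊕0 = 0
s4 (pos 4,5,6,7,12,13,14,15): 0⊕0⊕1⊕1⊕0⊕0⊕0⊕0 = 0
s8 (pos 8,9,10,11,12,13,14,15): 0⊕1⊕0⊕0⊕0⊕0⊕0⊕0 = 1
Syndrome s8…s1 = 1001 → error at position 9.
Flip position 9: 100001101000000 → 100001100000000

100001100000000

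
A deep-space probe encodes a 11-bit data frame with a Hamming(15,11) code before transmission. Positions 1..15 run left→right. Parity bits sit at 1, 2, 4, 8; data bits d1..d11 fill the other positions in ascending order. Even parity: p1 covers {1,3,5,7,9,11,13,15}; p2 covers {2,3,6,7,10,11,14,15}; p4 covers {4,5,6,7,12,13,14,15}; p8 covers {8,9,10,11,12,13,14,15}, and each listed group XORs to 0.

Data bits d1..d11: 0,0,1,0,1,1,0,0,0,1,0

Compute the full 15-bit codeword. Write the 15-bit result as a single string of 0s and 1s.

Place data at non-parity positions: p1 p2 0 p4 0 1 0 p8 1 1 0 0 0 1 0
p1 (pos 1,3,5,7,9,11,13,15): XOR of data positions = 0⊕0⊕0⊕1⊕0⊕0⊕0 = 1
p2 (pos 2,3,6,7,10,11,14,15): XOR of data positions = 0⊕1⊕0⊕1⊕0⊕1⊕0 = 1
p4 (pos 4,5,6,7,12,13,14,15): XOR of data positions = 0⊕1⊕0⊕0⊕0⊕1⊕0 = 0
p8 (pos 8,9,10,11,12,13,14,15): XOR of data positions = 1⊕1⊕0⊕0⊕0⊕1⊕0 = 1
Codeword: 110001011100010

110001011100010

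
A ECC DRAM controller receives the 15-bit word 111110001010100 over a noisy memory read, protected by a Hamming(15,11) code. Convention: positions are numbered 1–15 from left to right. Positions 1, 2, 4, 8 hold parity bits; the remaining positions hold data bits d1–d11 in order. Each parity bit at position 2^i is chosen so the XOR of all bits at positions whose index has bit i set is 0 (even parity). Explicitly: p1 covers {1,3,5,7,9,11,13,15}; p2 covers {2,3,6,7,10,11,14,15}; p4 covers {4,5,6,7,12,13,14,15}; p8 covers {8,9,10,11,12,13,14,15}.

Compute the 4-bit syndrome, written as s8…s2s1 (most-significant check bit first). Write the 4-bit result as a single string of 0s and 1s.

1110

s1 (pos 1,3,5,7,9,11,13,15): 1⊕1⊕1⊕0⊕1⊕1⊕1⊕0 = 0
s2 (pos 2,3,6,7,10,11,14,15): 1⊕1⊕0⊕0⊕0⊕1⊕0⊕0 = 1
s4 (pos 4,5,6,7,12,13,14,15): 1⊕1⊕0⊕0⊕0⊕1⊕0⊕0 = 1
s8 (pos 8,9,10,11,12,13,14,15): 0⊕1⊕0⊕1⊕0⊕1⊕0⊕0 = 1
Syndrome s8…s1 = 1110 → error at position 14.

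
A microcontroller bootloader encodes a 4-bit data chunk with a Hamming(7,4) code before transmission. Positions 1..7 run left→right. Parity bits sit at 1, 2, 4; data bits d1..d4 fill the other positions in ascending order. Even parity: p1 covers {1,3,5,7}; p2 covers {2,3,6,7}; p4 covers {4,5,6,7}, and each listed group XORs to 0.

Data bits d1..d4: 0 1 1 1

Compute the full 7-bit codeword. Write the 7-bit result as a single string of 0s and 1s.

0001111

Place data at non-parity positions: p1 p2 0 p4 1 1 1
p1 (pos 1,3,5,7): XOR of data positions = 0⊕1⊕1 = 0
p2 (pos 2,3,6,7): XOR of data positions = 0⊕1⊕1 = 0
p4 (pos 4,5,6,7): XOR of data positions = 1⊕1⊕1 = 1
Codeword: 0001111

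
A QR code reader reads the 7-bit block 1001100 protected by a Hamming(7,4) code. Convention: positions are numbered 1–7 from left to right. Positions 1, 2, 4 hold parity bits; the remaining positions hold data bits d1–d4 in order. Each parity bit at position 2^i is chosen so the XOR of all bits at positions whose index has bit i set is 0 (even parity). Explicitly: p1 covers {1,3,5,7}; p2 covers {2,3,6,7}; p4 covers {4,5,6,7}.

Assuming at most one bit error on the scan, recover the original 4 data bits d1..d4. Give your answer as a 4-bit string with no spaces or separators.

s1 (pos 1,3,5,7): 1⊕0⊕1⊕0 = 0
s2 (pos 2,3,6,7): 0⊕0⊕0⊕0 = 0
s4 (pos 4,5,6,7): 1⊕1⊕0⊕0 = 0
Syndrome s4…s1 = 000 → no error.
Read data bits from positions 3,5,6,7: 0100

0100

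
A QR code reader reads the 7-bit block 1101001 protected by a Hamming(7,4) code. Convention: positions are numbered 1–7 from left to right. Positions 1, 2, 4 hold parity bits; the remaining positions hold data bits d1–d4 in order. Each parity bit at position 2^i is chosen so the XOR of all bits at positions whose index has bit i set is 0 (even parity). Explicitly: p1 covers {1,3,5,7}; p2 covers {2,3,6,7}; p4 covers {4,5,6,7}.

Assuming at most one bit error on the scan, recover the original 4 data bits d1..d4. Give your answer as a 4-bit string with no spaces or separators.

s1 (pos 1,3,5,7): 1⊕0⊕0⊕1 = 0
s2 (pos 2,3,6,7): 1⊕0⊕0⊕1 = 0
s4 (pos 4,5,6,7): 1⊕0⊕0⊕1 = 0
Syndrome s4…s1 = 000 → no error.
Read data bits from positions 3,5,6,7: 0001

0001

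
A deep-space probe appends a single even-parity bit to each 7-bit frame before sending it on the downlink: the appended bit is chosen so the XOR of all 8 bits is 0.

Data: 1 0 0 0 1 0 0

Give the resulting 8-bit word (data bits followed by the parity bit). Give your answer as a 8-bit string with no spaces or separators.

10001000

XOR of the 7 data bits: 1⊕0⊕0⊕0⊕1⊕0⊕0 = 0
Parity bit = 0 (so all 8 bits XOR to 0).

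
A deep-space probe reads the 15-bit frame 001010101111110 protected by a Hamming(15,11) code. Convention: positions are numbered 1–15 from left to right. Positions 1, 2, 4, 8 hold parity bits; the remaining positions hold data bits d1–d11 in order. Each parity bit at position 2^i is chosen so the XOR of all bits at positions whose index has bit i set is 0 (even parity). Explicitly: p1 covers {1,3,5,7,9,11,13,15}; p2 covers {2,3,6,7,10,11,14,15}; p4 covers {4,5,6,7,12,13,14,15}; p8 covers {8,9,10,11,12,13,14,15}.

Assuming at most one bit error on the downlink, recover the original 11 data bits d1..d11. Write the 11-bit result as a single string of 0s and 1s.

11111111110

s1 (pos 1,3,5,7,9,11,13,15): 0⊕1⊕1⊕1⊕1⊕1⊕1⊕0 = 0
s2 (pos 2,3,6,7,10,11,14,15): 0⊕1⊕0⊕1⊕1⊕1⊕1⊕0 = 1
s4 (pos 4,5,6,7,12,13,14,15): 0⊕1⊕0⊕1⊕1⊕1⊕1⊕0 = 1
s8 (pos 8,9,10,11,12,13,14,15): 0⊕1⊕1⊕1⊕1⊕1⊕1⊕0 = 0
Syndrome s8…s1 = 0110 → error at position 6.
Flip position 6: 001010101111110 → 001011101111110
Read data bits from positions 3,5,6,7,9,10,11,12,13,14,15: 11111111110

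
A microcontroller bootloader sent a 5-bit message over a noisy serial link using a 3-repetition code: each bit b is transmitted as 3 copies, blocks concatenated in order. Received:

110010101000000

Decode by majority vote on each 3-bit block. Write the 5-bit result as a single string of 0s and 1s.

10100

Block 1 (110): 2 ones → 1
Block 2 (010): 1 one → 0
Block 3 (101): 2 ones → 1
Block 4 (000): 0 ones → 0
Block 5 (000): 0 ones → 0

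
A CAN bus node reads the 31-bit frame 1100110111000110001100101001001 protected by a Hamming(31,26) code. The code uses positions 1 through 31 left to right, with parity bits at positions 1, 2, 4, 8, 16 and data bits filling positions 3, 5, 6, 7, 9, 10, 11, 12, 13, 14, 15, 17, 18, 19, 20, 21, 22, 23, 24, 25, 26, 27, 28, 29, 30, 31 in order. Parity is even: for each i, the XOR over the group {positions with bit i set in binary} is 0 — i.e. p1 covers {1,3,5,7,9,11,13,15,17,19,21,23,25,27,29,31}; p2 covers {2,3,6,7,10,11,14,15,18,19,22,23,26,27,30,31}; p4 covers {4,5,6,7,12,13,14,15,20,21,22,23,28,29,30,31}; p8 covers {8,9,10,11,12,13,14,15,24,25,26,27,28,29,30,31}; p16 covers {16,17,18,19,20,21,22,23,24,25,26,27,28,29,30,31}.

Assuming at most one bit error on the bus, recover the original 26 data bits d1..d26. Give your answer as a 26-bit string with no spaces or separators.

s1 (pos 1,3,5,7,9,11,13,15,17,19,21,23,25,27,29,31): 1⊕0⊕1⊕0⊕1⊕0⊕0⊕1⊕0⊕1⊕0⊕1⊕1⊕0⊕0⊕1 = 0
s2 (pos 2,3,6,7,10,11,14,15,18,19,22,23,26,27,30,31): 1⊕0⊕1⊕0⊕1⊕0⊕1⊕1⊕0⊕1⊕0⊕1⊕0⊕0⊕0⊕1 = 0
s4 (pos 4,5,6,7,12,13,14,15,20,21,22,23,28,29,30,31): 0⊕1⊕1⊕0⊕0⊕0⊕1⊕1⊕1⊕0⊕0⊕1⊕1⊕0⊕0⊕1 = 0
s8 (pos 8,9,10,11,12,13,14,15,24,25,26,27,28,29,30,31): 1⊕1⊕1⊕0⊕0⊕0⊕1⊕1⊕0⊕1⊕0⊕0⊕1⊕0⊕0⊕1 = 0
s16 (pos 16,17,18,19,20,21,22,23,24,25,26,27,28,29,30,31): 0⊕0⊕0⊕1⊕1⊕0⊕0⊕1⊕0⊕1⊕0⊕0⊕1⊕0⊕0⊕1 = 0
Syndrome s16…s1 = 00000 → no error.
Read data bits from positions 3,5,6,7,9,10,11,12,13,14,15,17,18,19,20,21,22,23,24,25,26,27,28,29,30,31: 01101100011001100101001001

01101100011001100101001001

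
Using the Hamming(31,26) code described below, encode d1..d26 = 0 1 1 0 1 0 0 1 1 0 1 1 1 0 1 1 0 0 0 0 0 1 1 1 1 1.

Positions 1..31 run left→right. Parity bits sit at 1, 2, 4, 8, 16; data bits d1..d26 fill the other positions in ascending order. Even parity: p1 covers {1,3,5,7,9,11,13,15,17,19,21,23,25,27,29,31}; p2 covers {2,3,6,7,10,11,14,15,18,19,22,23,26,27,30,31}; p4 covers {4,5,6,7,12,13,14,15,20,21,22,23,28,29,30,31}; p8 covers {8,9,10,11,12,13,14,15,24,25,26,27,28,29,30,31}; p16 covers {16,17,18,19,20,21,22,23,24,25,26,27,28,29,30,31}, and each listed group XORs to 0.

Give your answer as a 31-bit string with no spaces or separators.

1001110110011011110110000011111

Place data at non-parity positions: p1 p2 0 p4 1 1 0 p8 1 0 0 1 1 0 1 p16 1 1 0 1 1 0 0 0 0 0 1 1 1 1 1
p1 (pos 1,3,5,7,9,11,13,15,17,19,21,23,25,27,29,31): XOR of data positions = 0⊕1⊕0⊕1⊕0⊕1⊕1⊕1⊕0⊕1⊕0⊕0⊕1⊕1⊕1 = 1
p2 (pos 2,3,6,7,10,11,14,15,18,19,22,23,26,27,30,31): XOR of data positions = 0⊕1⊕0⊕0⊕0⊕0⊕1⊕1⊕0⊕0⊕0⊕0⊕1⊕1⊕1 = 0
p4 (pos 4,5,6,7,12,13,14,15,20,21,22,23,28,29,30,31): XOR of data positions = 1⊕1⊕0⊕1⊕1⊕0⊕1⊕1⊕1⊕0⊕0⊕1⊕1⊕1⊕1 = 1
p8 (pos 8,9,10,11,12,13,14,15,24,25,26,27,28,29,30,31): XOR of data positions = 1⊕0⊕0⊕1⊕1⊕0⊕1⊕0⊕0⊕0⊕1⊕1⊕1⊕1⊕1 = 1
p16 (pos 16,17,18,19,20,21,22,23,24,25,26,27,28,29,30,31): XOR of data positions = 1⊕1⊕0⊕1⊕1⊕0⊕0⊕0⊕0⊕0⊕1⊕1⊕1⊕1⊕1 = 1
Codeword: 1001110110011011110110000011111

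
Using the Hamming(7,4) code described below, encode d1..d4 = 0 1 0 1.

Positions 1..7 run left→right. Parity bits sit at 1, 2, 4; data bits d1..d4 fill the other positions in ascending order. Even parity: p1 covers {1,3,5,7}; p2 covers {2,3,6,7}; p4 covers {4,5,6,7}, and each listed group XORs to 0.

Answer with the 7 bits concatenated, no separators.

0100101

Place data at non-parity positions: p1 p2 0 p4 1 0 1
p1 (pos 1,3,5,7): XOR of data positions = 0⊕1⊕1 = 0
p2 (pos 2,3,6,7): XOR of data positions = 0⊕0⊕1 = 1
p4 (pos 4,5,6,7): XOR of data positions = 1⊕0⊕1 = 0
Codeword: 0100101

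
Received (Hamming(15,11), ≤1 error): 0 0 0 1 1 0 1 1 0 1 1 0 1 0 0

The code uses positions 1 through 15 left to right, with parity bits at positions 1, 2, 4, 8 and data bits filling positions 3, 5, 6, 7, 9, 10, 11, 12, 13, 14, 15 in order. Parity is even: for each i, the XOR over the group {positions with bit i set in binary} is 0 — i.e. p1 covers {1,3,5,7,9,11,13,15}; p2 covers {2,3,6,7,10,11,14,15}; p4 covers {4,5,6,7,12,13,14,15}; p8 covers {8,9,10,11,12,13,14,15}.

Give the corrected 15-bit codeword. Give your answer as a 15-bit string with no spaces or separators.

s1 (pos 1,3,5,7,9,11,13,15): 0⊕0⊕1⊕1⊕0⊕1⊕1⊕0 = 0
s2 (pos 2,3,6,7,10,11,14,15): 0⊕0⊕0⊕1⊕1⊕1⊕0⊕0 = 1
s4 (pos 4,5,6,7,12,13,14,15): 1⊕1⊕0⊕1⊕0⊕1⊕0⊕0 = 0
s8 (pos 8,9,10,11,12,13,14,15): 1⊕0⊕1⊕1⊕0⊕1⊕0⊕0 = 0
Syndrome s8…s1 = 0010 → error at position 2.
Flip position 2: 000110110110100 → 010110110110100

010110110110100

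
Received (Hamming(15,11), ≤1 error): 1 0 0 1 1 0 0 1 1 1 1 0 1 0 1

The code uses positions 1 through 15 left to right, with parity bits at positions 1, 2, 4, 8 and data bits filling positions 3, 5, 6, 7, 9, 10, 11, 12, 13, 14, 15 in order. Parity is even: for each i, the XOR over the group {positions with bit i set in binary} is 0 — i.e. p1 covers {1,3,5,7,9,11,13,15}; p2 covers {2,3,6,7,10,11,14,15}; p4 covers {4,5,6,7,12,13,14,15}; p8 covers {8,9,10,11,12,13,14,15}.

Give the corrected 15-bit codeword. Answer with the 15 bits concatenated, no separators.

s1 (pos 1,3,5,7,9,11,13,15): 1⊕0⊕1⊕0⊕1⊕1⊕1⊕1 = 0
s2 (pos 2,3,6,7,10,11,14,15): 0⊕0⊕0⊕0⊕1⊕1⊕0⊕1 = 1
s4 (pos 4,5,6,7,12,13,14,15): 1⊕1⊕0⊕0⊕0⊕1⊕0⊕1 = 0
s8 (pos 8,9,10,11,12,13,14,15): 1⊕1⊕1⊕1⊕0⊕1⊕0⊕1 = 0
Syndrome s8…s1 = 0010 → error at position 2.
Flip position 2: 100110011110101 → 110110011110101

110110011110101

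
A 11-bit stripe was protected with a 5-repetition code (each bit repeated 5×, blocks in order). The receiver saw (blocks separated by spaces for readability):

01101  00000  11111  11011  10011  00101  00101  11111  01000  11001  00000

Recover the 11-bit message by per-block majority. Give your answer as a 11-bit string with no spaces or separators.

Block 1 (01101): 3 ones → 1
Block 2 (00000): 0 ones → 0
Block 3 (11111): 5 ones → 1
Block 4 (11011): 4 ones → 1
Block 5 (10011): 3 ones → 1
Block 6 (00101): 2 ones → 0
Block 7 (00101): 2 ones → 0
Block 8 (11111): 5 ones → 1
Block 9 (01000): 1 one → 0
Block 10 (11001): 3 ones → 1
Block 11 (00000): 0 ones → 0

10111001010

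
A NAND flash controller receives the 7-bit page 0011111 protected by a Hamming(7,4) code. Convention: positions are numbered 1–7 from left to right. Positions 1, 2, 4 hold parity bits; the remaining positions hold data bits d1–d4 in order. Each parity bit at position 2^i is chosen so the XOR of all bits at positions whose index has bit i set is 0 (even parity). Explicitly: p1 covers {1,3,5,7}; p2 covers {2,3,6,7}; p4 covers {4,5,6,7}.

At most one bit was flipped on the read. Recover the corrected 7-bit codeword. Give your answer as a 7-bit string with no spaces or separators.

s1 (pos 1,3,5,7): 0⊕1⊕1⊕1 = 1
s2 (pos 2,3,6,7): 0⊕1⊕1⊕1 = 1
s4 (pos 4,5,6,7): 1⊕1⊕1⊕1 = 0
Syndrome s4…s1 = 011 → error at position 3.
Flip position 3: 0011111 → 0001111

0001111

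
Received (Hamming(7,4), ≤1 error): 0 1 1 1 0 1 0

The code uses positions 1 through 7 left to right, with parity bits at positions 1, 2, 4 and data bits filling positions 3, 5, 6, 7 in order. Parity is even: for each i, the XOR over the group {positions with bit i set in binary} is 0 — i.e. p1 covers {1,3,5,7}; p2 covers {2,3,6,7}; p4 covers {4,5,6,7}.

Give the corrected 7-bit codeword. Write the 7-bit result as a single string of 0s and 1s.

s1 (pos 1,3,5,7): 0⊕1⊕0⊕0 = 1
s2 (pos 2,3,6,7): 1⊕1⊕1⊕0 = 1
s4 (pos 4,5,6,7): 1⊕0⊕1⊕0 = 0
Syndrome s4…s1 = 011 → error at position 3.
Flip position 3: 0111010 → 0101010

0101010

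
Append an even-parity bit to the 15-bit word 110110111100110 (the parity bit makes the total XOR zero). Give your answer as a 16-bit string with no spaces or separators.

XOR of the 15 data bits: 1⊕1⊕0⊕1⊕1⊕0⊕1⊕1⊕1⊕1⊕0⊕0⊕1⊕1⊕0 = 0
Parity bit = 0 (so all 16 bits XOR to 0).

1101101111001100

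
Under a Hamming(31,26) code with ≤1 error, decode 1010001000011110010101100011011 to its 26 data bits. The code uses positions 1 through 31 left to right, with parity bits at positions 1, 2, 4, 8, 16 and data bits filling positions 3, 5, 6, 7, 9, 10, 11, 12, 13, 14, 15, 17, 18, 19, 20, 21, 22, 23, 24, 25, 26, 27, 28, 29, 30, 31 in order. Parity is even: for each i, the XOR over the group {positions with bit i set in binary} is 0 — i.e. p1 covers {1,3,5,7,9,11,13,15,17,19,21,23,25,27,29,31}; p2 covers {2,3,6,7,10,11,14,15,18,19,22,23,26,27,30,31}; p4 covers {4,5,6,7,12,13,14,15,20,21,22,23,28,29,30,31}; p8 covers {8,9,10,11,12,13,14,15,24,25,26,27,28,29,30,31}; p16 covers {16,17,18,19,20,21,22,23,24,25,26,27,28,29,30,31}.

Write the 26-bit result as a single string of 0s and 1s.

s1 (pos 1,3,5,7,9,11,13,15,17,19,21,23,25,27,29,31): 1⊕1⊕0⊕1⊕0⊕0⊕1⊕1⊕0⊕0⊕0⊕1⊕0⊕1⊕0⊕1 = 0
s2 (pos 2,3,6,7,10,11,14,15,18,19,22,23,26,27,30,31): 0⊕1⊕0⊕1⊕0⊕0⊕1⊕1⊕1⊕0⊕1⊕1⊕0⊕1⊕1⊕1 = 0
s4 (pos 4,5,6,7,12,13,14,15,20,21,22,23,28,29,30,31): 0⊕0⊕0⊕1⊕1⊕1⊕1⊕1⊕1⊕0⊕1⊕1⊕1⊕0⊕1⊕1 = 1
s8 (pos 8,9,10,11,12,13,14,15,24,25,26,27,28,29,30,31): 0⊕0⊕0⊕0⊕1⊕1⊕1⊕1⊕0⊕0⊕0⊕1⊕1⊕0⊕1⊕1 = 0
s16 (pos 16,17,18,19,20,21,22,23,24,25,26,27,28,29,30,31): 0⊕0⊕1⊕0⊕1⊕0⊕1⊕1⊕0⊕0⊕0⊕1⊕1⊕0⊕1⊕1 = 0
Syndrome s16…s1 = 00100 → error at position 4.
Flip position 4: 1010001000011110010101100011011 → 1011001000011110010101100011011
Read data bits from positions 3,5,6,7,9,10,11,12,13,14,15,17,18,19,20,21,22,23,24,25,26,27,28,29,30,31: 10010001111010101100011011

10010001111010101100011011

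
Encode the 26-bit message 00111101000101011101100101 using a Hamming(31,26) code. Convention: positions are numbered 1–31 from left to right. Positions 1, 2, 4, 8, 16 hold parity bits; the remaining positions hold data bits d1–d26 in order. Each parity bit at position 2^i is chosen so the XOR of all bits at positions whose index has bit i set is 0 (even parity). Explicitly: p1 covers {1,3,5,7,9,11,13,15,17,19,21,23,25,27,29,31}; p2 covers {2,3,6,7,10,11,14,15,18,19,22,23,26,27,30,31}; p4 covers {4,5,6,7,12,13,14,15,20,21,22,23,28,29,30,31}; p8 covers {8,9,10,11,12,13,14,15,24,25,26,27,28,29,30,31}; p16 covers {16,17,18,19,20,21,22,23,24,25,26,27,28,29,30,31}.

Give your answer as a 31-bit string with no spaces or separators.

1000011111010001101011101100101

Place data at non-parity positions: p1 p2 0 p4 0 1 1 p8 1 1 0 1 0 0 0 p16 1 0 1 0 1 1 1 0 1 1 0 0 1 0 1
p1 (pos 1,3,5,7,9,11,13,15,17,19,21,23,25,27,29,31): XOR of data positions = 0⊕0⊕1⊕1⊕0⊕0⊕0⊕1⊕1⊕1⊕1⊕1⊕0⊕1⊕1 = 1
p2 (pos 2,3,6,7,10,11,14,15,18,19,22,23,26,27,30,31): XOR of data positions = 0⊕1⊕1⊕1⊕0⊕0⊕0⊕0⊕1⊕1⊕1⊕1⊕0⊕0⊕1 = 0
p4 (pos 4,5,6,7,12,13,14,15,20,21,22,23,28,29,30,31): XOR of data positions = 0⊕1⊕1⊕1⊕0⊕0⊕0⊕0⊕1⊕1⊕1⊕0⊕1⊕0⊕1 = 0
p8 (pos 8,9,10,11,12,13,14,15,24,25,26,27,28,29,30,31): XOR of data positions = 1⊕1⊕0⊕1⊕0⊕0⊕0⊕0⊕1⊕1⊕0⊕0⊕1⊕0⊕1 = 1
p16 (pos 16,17,18,19,20,21,22,23,24,25,26,27,28,29,30,31): XOR of data positions = 1⊕0⊕1⊕0⊕1⊕1⊕1⊕0⊕1⊕1⊕0⊕0⊕1⊕0⊕1 = 1
Codeword: 1000011111010001101011101100101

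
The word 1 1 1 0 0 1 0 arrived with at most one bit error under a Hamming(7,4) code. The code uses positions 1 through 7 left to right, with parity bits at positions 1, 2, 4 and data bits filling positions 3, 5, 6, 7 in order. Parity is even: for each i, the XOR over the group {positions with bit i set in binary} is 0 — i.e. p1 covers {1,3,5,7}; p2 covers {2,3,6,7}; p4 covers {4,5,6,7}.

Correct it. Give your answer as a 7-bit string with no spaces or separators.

1110000

s1 (pos 1,3,5,7): 1⊕1⊕0⊕0 = 0
s2 (pos 2,3,6,7): 1⊕1⊕1⊕0 = 1
s4 (pos 4,5,6,7): 0⊕0⊕1⊕0 = 1
Syndrome s4…s1 = 110 → error at position 6.
Flip position 6: 1110010 → 1110000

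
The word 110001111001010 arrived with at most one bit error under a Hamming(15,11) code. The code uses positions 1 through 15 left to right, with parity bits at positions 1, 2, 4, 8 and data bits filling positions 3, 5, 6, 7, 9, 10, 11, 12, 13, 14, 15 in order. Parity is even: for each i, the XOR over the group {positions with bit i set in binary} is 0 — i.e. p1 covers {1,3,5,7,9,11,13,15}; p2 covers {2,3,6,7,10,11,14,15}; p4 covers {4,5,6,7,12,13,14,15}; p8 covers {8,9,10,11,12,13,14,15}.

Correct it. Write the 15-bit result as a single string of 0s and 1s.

010001111001010

s1 (pos 1,3,5,7,9,11,13,15): 1⊕0⊕0⊕1⊕1⊕0⊕0⊕0 = 1
s2 (pos 2,3,6,7,10,11,14,15): 1⊕0⊕1⊕1⊕0⊕0⊕1⊕0 = 0
s4 (pos 4,5,6,7,12,13,14,15): 0⊕0⊕1⊕1⊕1⊕0⊕1⊕0 = 0
s8 (pos 8,9,10,11,12,13,14,15): 1⊕1⊕0⊕0⊕1⊕0⊕1⊕0 = 0
Syndrome s8…s1 = 0001 → error at position 1.
Flip position 1: 110001111001010 → 010001111001010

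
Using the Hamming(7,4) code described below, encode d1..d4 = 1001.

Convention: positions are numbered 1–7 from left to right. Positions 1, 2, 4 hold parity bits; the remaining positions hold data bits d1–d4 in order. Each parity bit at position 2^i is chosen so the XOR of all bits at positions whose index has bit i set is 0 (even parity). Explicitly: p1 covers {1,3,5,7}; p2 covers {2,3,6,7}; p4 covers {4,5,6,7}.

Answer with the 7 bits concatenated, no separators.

Place data at non-parity positions: p1 p2 1 p4 0 0 1
p1 (pos 1,3,5,7): XOR of data positions = 1⊕0⊕1 = 0
p2 (pos 2,3,6,7): XOR of data positions = 1⊕0⊕1 = 0
p4 (pos 4,5,6,7): XOR of data positions = 0⊕0⊕1 = 1
Codeword: 0011001

0011001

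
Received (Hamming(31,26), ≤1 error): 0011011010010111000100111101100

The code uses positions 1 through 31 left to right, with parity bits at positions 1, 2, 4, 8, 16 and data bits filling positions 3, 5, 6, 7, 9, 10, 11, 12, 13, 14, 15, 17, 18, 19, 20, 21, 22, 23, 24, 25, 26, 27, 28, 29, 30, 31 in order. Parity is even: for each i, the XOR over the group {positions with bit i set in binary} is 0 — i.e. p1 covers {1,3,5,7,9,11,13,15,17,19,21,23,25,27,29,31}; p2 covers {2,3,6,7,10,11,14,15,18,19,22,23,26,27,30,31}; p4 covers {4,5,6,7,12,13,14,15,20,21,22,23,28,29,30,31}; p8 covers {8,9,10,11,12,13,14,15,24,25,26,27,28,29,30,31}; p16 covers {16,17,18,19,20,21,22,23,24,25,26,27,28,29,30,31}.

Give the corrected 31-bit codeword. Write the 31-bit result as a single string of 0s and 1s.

0011011010110111000100111101100

s1 (pos 1,3,5,7,9,11,13,15,17,19,21,23,25,27,29,31): 0⊕1⊕0⊕1⊕1⊕0⊕0⊕1⊕0⊕0⊕0⊕1⊕1⊕0⊕1⊕0 = 1
s2 (pos 2,3,6,7,10,11,14,15,18,19,22,23,26,27,30,31): 0⊕1⊕1⊕1⊕0⊕0⊕1⊕1⊕0⊕0⊕0⊕1⊕1⊕0⊕0⊕0 = 1
s4 (pos 4,5,6,7,12,13,14,15,20,21,22,23,28,29,30,31): 1⊕0⊕1⊕1⊕1⊕0⊕1⊕1⊕1⊕0⊕0⊕1⊕1⊕1⊕0⊕0 = 0
s8 (pos 8,9,10,11,12,13,14,15,24,25,26,27,28,29,30,31): 0⊕1⊕0⊕0⊕1⊕0⊕1⊕1⊕1⊕1⊕1⊕0⊕1⊕1⊕0⊕0 = 1
s16 (pos 16,17,18,19,20,21,22,23,24,25,26,27,28,29,30,31): 1⊕0⊕0⊕0⊕1⊕0⊕0⊕1⊕1⊕1⊕1⊕0⊕1⊕1⊕0⊕0 = 0
Syndrome s16…s1 = 01011 → error at position 11.
Flip position 11: 0011011010010111000100111101100 → 0011011010110111000100111101100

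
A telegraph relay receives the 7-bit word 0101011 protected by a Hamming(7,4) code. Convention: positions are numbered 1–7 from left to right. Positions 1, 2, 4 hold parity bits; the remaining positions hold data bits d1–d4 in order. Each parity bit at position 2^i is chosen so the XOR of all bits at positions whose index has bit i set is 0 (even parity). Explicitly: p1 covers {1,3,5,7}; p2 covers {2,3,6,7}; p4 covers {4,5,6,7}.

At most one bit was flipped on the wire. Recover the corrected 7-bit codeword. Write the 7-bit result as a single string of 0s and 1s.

s1 (pos 1,3,5,7): 0⊕0⊕0⊕1 = 1
s2 (pos 2,3,6,7): 1⊕0⊕1⊕1 = 1
s4 (pos 4,5,6,7): 1⊕0⊕1⊕1 = 1
Syndrome s4…s1 = 111 → error at position 7.
Flip position 7: 0101011 → 0101010

0101010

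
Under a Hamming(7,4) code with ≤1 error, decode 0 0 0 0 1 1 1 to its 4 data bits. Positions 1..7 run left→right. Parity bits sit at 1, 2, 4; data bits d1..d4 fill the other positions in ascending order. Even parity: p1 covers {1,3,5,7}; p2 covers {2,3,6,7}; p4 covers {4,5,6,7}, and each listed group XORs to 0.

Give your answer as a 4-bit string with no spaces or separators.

0111

s1 (pos 1,3,5,7): 0⊕0⊕1⊕1 = 0
s2 (pos 2,3,6,7): 0⊕0⊕1⊕1 = 0
s4 (pos 4,5,6,7): 0⊕1⊕1⊕1 = 1
Syndrome s4…s1 = 100 → error at position 4.
Flip position 4: 0000111 → 0001111
Read data bits from positions 3,5,6,7: 0111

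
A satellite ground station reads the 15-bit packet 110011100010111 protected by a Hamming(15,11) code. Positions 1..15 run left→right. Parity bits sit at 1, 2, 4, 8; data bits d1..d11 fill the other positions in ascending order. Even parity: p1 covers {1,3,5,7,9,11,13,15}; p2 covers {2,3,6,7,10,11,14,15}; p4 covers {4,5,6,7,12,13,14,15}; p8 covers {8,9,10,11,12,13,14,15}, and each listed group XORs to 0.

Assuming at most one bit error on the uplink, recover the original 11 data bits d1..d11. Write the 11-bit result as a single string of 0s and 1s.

s1 (pos 1,3,5,7,9,11,13,15): 1⊕0⊕1⊕1⊕0⊕1⊕1⊕1 = 0
s2 (pos 2,3,6,7,10,11,14,15): 1⊕0⊕1⊕1⊕0⊕1⊕1⊕1 = 0
s4 (pos 4,5,6,7,12,13,14,15): 0⊕1⊕1⊕1⊕0⊕1⊕1⊕1 = 0
s8 (pos 8,9,10,11,12,13,14,15): 0⊕0⊕0⊕1⊕0⊕1⊕1⊕1 = 0
Syndrome s8…s1 = 0000 → no error.
Read data bits from positions 3,5,6,7,9,10,11,12,13,14,15: 01110010111

01110010111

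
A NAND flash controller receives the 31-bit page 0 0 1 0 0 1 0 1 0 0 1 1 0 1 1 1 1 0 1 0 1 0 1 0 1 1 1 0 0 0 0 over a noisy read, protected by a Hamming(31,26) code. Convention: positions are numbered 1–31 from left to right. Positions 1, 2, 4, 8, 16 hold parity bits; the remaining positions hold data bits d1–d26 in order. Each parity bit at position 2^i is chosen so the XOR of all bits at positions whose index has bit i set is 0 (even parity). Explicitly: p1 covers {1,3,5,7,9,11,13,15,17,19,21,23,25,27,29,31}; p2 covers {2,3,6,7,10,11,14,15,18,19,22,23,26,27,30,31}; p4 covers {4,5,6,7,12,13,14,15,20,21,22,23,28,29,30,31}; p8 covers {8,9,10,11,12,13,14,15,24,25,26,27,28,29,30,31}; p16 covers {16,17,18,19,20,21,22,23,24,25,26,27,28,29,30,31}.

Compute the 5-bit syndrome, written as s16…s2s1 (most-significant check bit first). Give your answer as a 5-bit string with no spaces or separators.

s1 (pos 1,3,5,7,9,11,13,15,17,19,21,23,25,27,29,31): 0⊕1⊕0⊕0⊕0⊕1⊕0⊕1⊕1⊕1⊕1⊕1⊕1⊕1⊕0⊕0 = 1
s2 (pos 2,3,6,7,10,11,14,15,18,19,22,23,26,27,30,31): 0⊕1⊕1⊕0⊕0⊕1⊕1⊕1⊕0⊕1⊕0⊕1⊕1⊕1⊕0⊕0 = 1
s4 (pos 4,5,6,7,12,13,14,15,20,21,22,23,28,29,30,31): 0⊕0⊕1⊕0⊕1⊕0⊕1⊕1⊕0⊕1⊕0⊕1⊕0⊕0⊕0⊕0 = 0
s8 (pos 8,9,10,11,12,13,14,15,24,25,26,27,28,29,30,31): 1⊕0⊕0⊕1⊕1⊕0⊕1⊕1⊕0⊕1⊕1⊕1⊕0⊕0⊕0⊕0 = 0
s16 (pos 16,17,18,19,20,21,22,23,24,25,26,27,28,29,30,31): 1⊕1⊕0⊕1⊕0⊕1⊕0⊕1⊕0⊕1⊕1⊕1⊕0⊕0⊕0⊕0 = 0
Syndrome s16…s1 = 00011 → error at position 3.

00011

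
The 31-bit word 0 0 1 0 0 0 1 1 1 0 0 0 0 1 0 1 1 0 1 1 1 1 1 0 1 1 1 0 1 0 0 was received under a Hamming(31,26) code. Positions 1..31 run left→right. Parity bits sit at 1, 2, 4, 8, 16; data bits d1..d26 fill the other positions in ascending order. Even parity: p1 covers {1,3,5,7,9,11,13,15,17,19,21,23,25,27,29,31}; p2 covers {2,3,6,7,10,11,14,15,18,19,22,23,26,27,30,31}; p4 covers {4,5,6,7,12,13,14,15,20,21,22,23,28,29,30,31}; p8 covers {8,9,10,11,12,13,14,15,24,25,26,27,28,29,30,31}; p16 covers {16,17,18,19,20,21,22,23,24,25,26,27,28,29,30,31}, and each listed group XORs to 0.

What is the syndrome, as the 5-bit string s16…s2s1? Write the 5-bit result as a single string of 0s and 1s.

11100

s1 (pos 1,3,5,7,9,11,13,15,17,19,21,23,25,27,29,31): 0⊕1⊕0⊕1⊕1⊕0⊕0⊕0⊕1⊕1⊕1⊕1⊕1⊕1⊕1⊕0 = 0
s2 (pos 2,3,6,7,10,11,14,15,18,19,22,23,26,27,30,31): 0⊕1⊕0⊕1⊕0⊕0⊕1⊕0⊕0⊕1⊕1⊕1⊕1⊕1⊕0⊕0 = 0
s4 (pos 4,5,6,7,12,13,14,15,20,21,22,23,28,29,30,31): 0⊕0⊕0⊕1⊕0⊕0⊕1⊕0⊕1⊕1⊕1⊕1⊕0⊕1⊕0⊕0 = 1
s8 (pos 8,9,10,11,12,13,14,15,24,25,26,27,28,29,30,31): 1⊕1⊕0⊕0⊕0⊕0⊕1⊕0⊕0⊕1⊕1⊕1⊕0⊕1⊕0⊕0 = 1
s16 (pos 16,17,18,19,20,21,22,23,24,25,26,27,28,29,30,31): 1⊕1⊕0⊕1⊕1⊕1⊕1⊕1⊕0⊕1⊕1⊕1⊕0⊕1⊕0⊕0 = 1
Syndrome s16…s1 = 11100 → error at position 28.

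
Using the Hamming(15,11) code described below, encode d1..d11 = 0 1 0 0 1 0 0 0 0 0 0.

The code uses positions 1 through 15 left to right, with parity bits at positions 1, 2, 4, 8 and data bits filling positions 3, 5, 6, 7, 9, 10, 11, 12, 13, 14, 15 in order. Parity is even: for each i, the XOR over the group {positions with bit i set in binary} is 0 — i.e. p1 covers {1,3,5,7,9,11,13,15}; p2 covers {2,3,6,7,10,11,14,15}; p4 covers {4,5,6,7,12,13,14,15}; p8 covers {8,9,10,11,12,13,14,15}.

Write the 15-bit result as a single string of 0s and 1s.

Place data at non-parity positions: p1 p2 0 p4 1 0 0 p8 1 0 0 0 0 0 0
p1 (pos 1,3,5,7,9,11,13,15): XOR of data positions = 0⊕1⊕0⊕1⊕0⊕0⊕0 = 0
p2 (pos 2,3,6,7,10,11,14,15): XOR of data positions = 0⊕0⊕0⊕0⊕0⊕0⊕0 = 0
p4 (pos 4,5,6,7,12,13,14,15): XOR of data positions = 1⊕0⊕0⊕0⊕0⊕0⊕0 = 1
p8 (pos 8,9,10,11,12,13,14,15): XOR of data positions = 1⊕0⊕0⊕0⊕0⊕0⊕0 = 1
Codeword: 000110011000000

000110011000000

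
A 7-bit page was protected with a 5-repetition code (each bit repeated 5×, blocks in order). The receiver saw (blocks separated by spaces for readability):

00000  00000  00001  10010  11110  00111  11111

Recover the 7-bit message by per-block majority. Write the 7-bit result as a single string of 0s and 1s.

Block 1 (00000): 0 ones → 0
Block 2 (00000): 0 ones → 0
Block 3 (00001): 1 one → 0
Block 4 (10010): 2 ones → 0
Block 5 (11110): 4 ones → 1
Block 6 (00111): 3 ones → 1
Block 7 (11111): 5 ones → 1

0000111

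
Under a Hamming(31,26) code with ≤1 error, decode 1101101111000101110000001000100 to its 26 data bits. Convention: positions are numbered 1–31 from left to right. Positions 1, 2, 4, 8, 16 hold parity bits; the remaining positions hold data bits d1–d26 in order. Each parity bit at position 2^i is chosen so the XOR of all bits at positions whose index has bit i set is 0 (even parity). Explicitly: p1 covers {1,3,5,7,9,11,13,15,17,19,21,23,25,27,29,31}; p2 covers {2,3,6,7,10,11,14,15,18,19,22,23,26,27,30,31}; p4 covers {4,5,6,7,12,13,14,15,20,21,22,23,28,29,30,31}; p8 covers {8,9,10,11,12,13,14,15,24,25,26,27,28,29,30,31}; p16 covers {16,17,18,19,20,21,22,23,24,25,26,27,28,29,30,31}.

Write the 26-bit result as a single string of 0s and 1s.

01011100010110000101000100

s1 (pos 1,3,5,7,9,11,13,15,17,19,21,23,25,27,29,31): 1⊕0⊕1⊕1⊕1⊕0⊕0⊕0⊕1⊕0⊕0⊕0⊕1⊕0⊕1⊕0 = 1
s2 (pos 2,3,6,7,10,11,14,15,18,19,22,23,26,27,30,31): 1⊕0⊕0⊕1⊕1⊕0⊕1⊕0⊕1⊕0⊕0⊕0⊕0⊕0⊕0⊕0 = 1
s4 (pos 4,5,6,7,12,13,14,15,20,21,22,23,28,29,30,31): 1⊕1⊕0⊕1⊕0⊕0⊕1⊕0⊕0⊕0⊕0⊕0⊕0⊕1⊕0⊕0 = 1
s8 (pos 8,9,10,11,12,13,14,15,24,25,26,27,28,29,30,31): 1⊕1⊕1⊕0⊕0⊕0⊕1⊕0⊕0⊕1⊕0⊕0⊕0⊕1⊕0⊕0 = 0
s16 (pos 16,17,18,19,20,21,22,23,24,25,26,27,28,29,30,31): 1⊕1⊕1⊕0⊕0⊕0⊕0⊕0⊕0⊕1⊕0⊕0⊕0⊕1⊕0⊕0 = 1
Syndrome s16…s1 = 10111 → error at position 23.
Flip position 23: 1101101111000101110000001000100 → 1101101111000101110000101000100
Read data bits from positions 3,5,6,7,9,10,11,12,13,14,15,17,18,19,20,21,22,23,24,25,26,27,28,29,30,31: 01011100010110000101000100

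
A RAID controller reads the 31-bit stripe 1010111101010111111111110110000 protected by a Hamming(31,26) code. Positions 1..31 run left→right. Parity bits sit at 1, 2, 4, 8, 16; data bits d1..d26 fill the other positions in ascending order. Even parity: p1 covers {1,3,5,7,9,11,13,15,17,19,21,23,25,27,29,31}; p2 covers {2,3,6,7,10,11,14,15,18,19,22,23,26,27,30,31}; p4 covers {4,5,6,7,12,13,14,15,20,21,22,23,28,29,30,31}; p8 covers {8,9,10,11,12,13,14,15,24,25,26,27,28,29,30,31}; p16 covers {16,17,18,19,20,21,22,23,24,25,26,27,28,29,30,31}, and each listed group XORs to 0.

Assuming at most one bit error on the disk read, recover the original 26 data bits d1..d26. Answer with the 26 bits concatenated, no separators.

s1 (pos 1,3,5,7,9,11,13,15,17,19,21,23,25,27,29,31): 1⊕1⊕1⊕1⊕0⊕0⊕0⊕1⊕1⊕1⊕1⊕1⊕0⊕1⊕0⊕0 = 0
s2 (pos 2,3,6,7,10,11,14,15,18,19,22,23,26,27,30,31): 0⊕1⊕1⊕1⊕1⊕0⊕1⊕1⊕1⊕1⊕1⊕1⊕1⊕1⊕0⊕0 = 0
s4 (pos 4,5,6,7,12,13,14,15,20,21,22,23,28,29,30,31): 0⊕1⊕1⊕1⊕1⊕0⊕1⊕1⊕1⊕1⊕1⊕1⊕0⊕0⊕0⊕0 = 0
s8 (pos 8,9,10,11,12,13,14,15,24,25,26,27,28,29,30,31): 1⊕0⊕1⊕0⊕1⊕0⊕1⊕1⊕1⊕0⊕1⊕1⊕0⊕0⊕0⊕0 = 0
s16 (pos 16,17,18,19,20,21,22,23,24,25,26,27,28,29,30,31): 1⊕1⊕1⊕1⊕1⊕1⊕1⊕1⊕1⊕0⊕1⊕1⊕0⊕0⊕0⊕0 = 1
Syndrome s16…s1 = 10000 → error at position 16.
Flip position 16: 1010111101010111111111110110000 → 1010111101010110111111110110000
Read data bits from positions 3,5,6,7,9,10,11,12,13,14,15,17,18,19,20,21,22,23,24,25,26,27,28,29,30,31: 11110101011111111110110000

11110101011111111110110000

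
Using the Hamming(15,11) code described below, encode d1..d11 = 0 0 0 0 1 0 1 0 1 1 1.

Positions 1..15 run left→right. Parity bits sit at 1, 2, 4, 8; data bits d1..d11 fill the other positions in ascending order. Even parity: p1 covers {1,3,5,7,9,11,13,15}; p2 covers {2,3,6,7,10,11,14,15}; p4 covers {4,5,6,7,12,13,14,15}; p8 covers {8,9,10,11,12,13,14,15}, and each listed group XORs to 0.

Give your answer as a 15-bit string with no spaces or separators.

Place data at non-parity positions: p1 p2 0 p4 0 0 0 p8 1 0 1 0 1 1 1
p1 (pos 1,3,5,7,9,11,13,15): XOR of data positions = 0⊕0⊕0⊕1⊕1⊕1⊕1 = 0
p2 (pos 2,3,6,7,10,11,14,15): XOR of data positions = 0⊕0⊕0⊕0⊕1⊕1⊕1 = 1
p4 (pos 4,5,6,7,12,13,14,15): XOR of data positions = 0⊕0⊕0⊕0⊕1⊕1⊕1 = 1
p8 (pos 8,9,10,11,12,13,14,15): XOR of data positions = 1⊕0⊕1⊕0⊕1⊕1⊕1 = 1
Codeword: 010100011010111

010100011010111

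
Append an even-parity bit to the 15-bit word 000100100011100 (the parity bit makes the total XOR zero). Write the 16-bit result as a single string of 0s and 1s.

XOR of the 15 data bits: 0⊕0⊕0⊕1⊕0⊕0⊕1⊕0⊕0⊕0⊕1⊕1⊕1⊕0⊕0 = 1
Parity bit = 1 (so all 16 bits XOR to 0).

0001001000111001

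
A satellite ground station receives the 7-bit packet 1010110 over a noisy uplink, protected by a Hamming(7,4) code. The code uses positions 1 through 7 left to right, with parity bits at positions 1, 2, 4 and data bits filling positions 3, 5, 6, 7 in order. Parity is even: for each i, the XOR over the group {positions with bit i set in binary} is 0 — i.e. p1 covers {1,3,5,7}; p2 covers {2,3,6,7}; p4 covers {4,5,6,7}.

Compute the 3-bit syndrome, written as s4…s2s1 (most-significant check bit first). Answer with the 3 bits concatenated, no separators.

001

s1 (pos 1,3,5,7): 1⊕1⊕1⊕0 = 1
s2 (pos 2,3,6,7): 0⊕1⊕1⊕0 = 0
s4 (pos 4,5,6,7): 0⊕1⊕1⊕0 = 0
Syndrome s4…s1 = 001 → error at position 1.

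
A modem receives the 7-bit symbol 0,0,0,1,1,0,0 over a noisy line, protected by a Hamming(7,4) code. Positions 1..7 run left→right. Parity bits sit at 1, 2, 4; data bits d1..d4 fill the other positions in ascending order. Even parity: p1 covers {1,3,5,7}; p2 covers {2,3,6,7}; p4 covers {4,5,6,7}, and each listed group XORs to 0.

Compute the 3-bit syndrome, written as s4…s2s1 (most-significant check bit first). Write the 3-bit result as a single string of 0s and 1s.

s1 (pos 1,3,5,7): 0⊕0⊕1⊕0 = 1
s2 (pos 2,3,6,7): 0⊕0⊕0⊕0 = 0
s4 (pos 4,5,6,7): 1⊕1⊕0⊕0 = 0
Syndrome s4…s1 = 001 → error at position 1.

001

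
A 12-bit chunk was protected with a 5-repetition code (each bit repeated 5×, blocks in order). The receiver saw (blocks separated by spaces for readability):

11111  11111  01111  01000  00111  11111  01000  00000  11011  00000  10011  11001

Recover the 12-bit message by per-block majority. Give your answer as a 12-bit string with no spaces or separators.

111011001011

Block 1 (11111): 5 ones → 1
Block 2 (11111): 5 ones → 1
Block 3 (01111): 4 ones → 1
Block 4 (01000): 1 one → 0
Block 5 (00111): 3 ones → 1
Block 6 (11111): 5 ones → 1
Block 7 (01000): 1 one → 0
Block 8 (00000): 0 ones → 0
Block 9 (11011): 4 ones → 1
Block 10 (00000): 0 ones → 0
Block 11 (10011): 3 ones → 1
Block 12 (11001): 3 ones → 1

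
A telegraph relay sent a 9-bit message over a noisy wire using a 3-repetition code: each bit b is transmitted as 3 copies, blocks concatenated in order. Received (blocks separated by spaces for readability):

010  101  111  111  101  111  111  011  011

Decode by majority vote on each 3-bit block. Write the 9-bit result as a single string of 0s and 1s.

011111111

Block 1 (010): 1 one → 0
Block 2 (101): 2 ones → 1
Block 3 (111): 3 ones → 1
Block 4 (111): 3 ones → 1
Block 5 (101): 2 ones → 1
Block 6 (111): 3 ones → 1
Block 7 (111): 3 ones → 1
Block 8 (011): 2 ones → 1
Block 9 (011): 2 ones → 1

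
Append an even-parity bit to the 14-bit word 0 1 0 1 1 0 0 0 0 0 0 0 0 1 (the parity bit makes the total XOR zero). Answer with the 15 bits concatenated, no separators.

010110000000010

XOR of the 14 data bits: 0⊕1⊕0⊕1⊕1⊕0⊕0⊕0⊕0⊕0⊕0⊕0⊕0⊕1 = 0
Parity bit = 0 (so all 15 bits XOR to 0).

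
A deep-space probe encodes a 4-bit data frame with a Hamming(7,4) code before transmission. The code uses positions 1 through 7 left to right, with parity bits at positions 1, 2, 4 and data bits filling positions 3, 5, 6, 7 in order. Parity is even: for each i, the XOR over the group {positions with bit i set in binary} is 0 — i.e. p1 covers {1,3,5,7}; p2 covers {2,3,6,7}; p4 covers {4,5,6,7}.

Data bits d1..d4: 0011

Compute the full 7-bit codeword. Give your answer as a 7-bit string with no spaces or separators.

Place data at non-parity positions: p1 p2 0 p4 0 1 1
p1 (pos 1,3,5,7): XOR of data positions = 0⊕0⊕1 = 1
p2 (pos 2,3,6,7): XOR of data positions = 0⊕1⊕1 = 0
p4 (pos 4,5,6,7): XOR of data positions = 0⊕1⊕1 = 0
Codeword: 1000011

1000011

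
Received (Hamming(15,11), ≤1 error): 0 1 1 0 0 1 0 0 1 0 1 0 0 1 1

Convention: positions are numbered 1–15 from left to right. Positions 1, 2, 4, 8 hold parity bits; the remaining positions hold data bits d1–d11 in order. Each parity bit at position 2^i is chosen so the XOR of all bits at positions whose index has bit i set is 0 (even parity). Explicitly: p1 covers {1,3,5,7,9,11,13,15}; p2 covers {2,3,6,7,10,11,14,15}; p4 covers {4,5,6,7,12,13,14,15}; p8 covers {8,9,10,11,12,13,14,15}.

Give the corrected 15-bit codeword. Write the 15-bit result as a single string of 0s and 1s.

s1 (pos 1,3,5,7,9,11,13,15): 0⊕1⊕0⊕0⊕1⊕1⊕0⊕1 = 0
s2 (pos 2,3,6,7,10,11,14,15): 1⊕1⊕1⊕0⊕0⊕1⊕1⊕1 = 0
s4 (pos 4,5,6,7,12,13,14,15): 0⊕0⊕1⊕0⊕0⊕0⊕1⊕1 = 1
s8 (pos 8,9,10,11,12,13,14,15): 0⊕1⊕0⊕1⊕0⊕0⊕1⊕1 = 0
Syndrome s8…s1 = 0100 → error at position 4.
Flip position 4: 011001001010011 → 011101001010011

011101001010011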